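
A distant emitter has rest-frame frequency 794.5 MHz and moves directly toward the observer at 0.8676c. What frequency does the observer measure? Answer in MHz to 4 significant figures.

Relativistic Doppler: f_obs = f_src √((1+β)/(1−β))
= 794.5 × √(1.86760/0.132400) = 794.5 × 3.75576 = 2984 MHz

f_obs ≈ 2984 MHz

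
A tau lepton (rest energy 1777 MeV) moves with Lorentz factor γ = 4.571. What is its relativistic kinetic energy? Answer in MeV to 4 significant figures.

K ≈ 6346 MeV

γ = 4.571 (given)
K = (γ − 1)m₀c² = (4.571 − 1) × 1777 MeV = 3.57100 × 1777 MeV = 6346 MeV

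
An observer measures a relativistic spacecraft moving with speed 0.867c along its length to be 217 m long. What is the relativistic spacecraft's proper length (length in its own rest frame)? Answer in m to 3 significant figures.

γ = 1/√(1 − 0.867²) = 2.0068
L₀ = γL = 2.0068 × 217 = 435 m

L₀ ≈ 435 m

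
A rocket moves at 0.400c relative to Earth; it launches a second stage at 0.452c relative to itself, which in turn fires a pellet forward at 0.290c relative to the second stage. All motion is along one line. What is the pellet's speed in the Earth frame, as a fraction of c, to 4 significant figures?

u ≈ 0.8365c

Compose boost 2: (0.452 + 0.400)/(1 + 0.452×0.400) = 0.8520/1.18080 = 0.721545
Compose boost 3: (0.290 + 0.721545)/(1 + 0.290×0.721545) = 1.01154/1.20925 = 0.8365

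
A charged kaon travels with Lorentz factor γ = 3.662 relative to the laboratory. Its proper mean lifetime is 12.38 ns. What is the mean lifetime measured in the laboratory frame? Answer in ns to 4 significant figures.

γ = 3.662 (given)
Time dilation: Δt = γτ₀ = 3.662 × 12.38 ns = 45.34 ns

Δt ≈ 45.34 ns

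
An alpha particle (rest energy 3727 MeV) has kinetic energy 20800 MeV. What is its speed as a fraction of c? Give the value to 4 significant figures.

β ≈ 0.9884

γ = 1 + K/(m₀c²) = 1 + 20800/3727 = 6.58090
β = √(1 − 1/γ²) = 0.9884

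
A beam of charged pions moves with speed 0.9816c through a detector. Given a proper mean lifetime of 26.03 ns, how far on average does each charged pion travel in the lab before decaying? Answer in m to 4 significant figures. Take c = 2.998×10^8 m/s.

γ = 1/√(1 − 0.9816²) = 5.23701
Dilated lifetime: Δt = γτ₀ = 5.23701 × 26.03 ns = 136.319 ns
d = vΔt = 0.9816c × 136.319 ns = 2.94284×10^8 m/s × 1.36319×10^-7 s = 40.12 m

d ≈ 40.12 m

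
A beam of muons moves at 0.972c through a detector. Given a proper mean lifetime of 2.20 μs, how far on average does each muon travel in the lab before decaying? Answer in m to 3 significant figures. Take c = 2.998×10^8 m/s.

γ = 1/√(1 − 0.972²) = 4.2557
Dilated lifetime: Δt = γτ₀ = 4.2557 × 2.20 μs = 9.3625 μs
d = vΔt = 0.972c × 9.3625 μs = 2.9141×10^8 m/s × 9.3625×10^-6 s = 2730 m

d ≈ 2730 m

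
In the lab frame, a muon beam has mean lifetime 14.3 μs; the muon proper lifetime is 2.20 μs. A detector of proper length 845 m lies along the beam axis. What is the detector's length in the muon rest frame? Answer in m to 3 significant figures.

L ≈ 130 m

Time dilation ⇒ γ = Δt/τ₀ = 14.3/2.20 = 6.5000
Length contraction: L = L₀/γ = 845/6.5000 = 130 m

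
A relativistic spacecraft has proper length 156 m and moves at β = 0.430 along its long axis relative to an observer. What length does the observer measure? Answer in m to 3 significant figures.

γ = 1/√(1 − 0.430²) = 1.1076
Length contraction: L = L₀/γ = 156/1.1076 = 141 m

L ≈ 141 m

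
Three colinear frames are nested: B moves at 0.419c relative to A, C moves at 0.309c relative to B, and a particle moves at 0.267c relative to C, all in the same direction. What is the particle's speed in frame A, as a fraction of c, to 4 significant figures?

u ≈ 0.7777c

Compose boost 2: (0.309 + 0.419)/(1 + 0.309×0.419) = 0.7280/1.12947 = 0.644550
Compose boost 3: (0.267 + 0.644550)/(1 + 0.267×0.644550) = 0.911550/1.17209 = 0.7777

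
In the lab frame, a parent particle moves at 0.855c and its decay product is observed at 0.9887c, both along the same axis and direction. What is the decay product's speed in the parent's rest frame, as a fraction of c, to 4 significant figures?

Inverse velocity addition: u' = (u − v)/(1 − uv/c²)
= (0.9887 − 0.855)/(1 − 0.9887×0.855) = 0.1337/0.154662 = 0.8645

u' ≈ 0.8645c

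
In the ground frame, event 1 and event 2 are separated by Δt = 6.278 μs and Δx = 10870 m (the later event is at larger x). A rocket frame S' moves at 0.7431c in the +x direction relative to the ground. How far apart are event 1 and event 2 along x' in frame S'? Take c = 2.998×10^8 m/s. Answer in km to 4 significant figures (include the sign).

Δx' ≈ 14.15 km

γ = 1/√(1 − 0.7431²) = 1.49437
Δx' = γ(Δx − vΔt) = 1.49437 × (10870 m − 0.7431×(2.998×10^8 m/s)×6.278×10^-6 s)
= 1.49437 × (9471.38 m) = 14.15 km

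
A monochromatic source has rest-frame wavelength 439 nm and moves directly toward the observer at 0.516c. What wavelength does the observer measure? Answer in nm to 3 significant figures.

Relativistic Doppler: λ_obs = λ_src √((1−β)/(1+β))
= 439 × √(0.48400/1.5160) = 439 × 0.56503 = 248 nm

λ_obs ≈ 248 nm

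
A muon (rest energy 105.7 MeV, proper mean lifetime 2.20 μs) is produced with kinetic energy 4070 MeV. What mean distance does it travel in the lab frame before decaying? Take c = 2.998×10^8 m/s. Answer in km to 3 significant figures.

γ = 1 + K/(m₀c²) = 1 + 4070/105.7 = 39.505
β = √(1 − 1/γ²) = 0.99968
Dilated lifetime: γτ₀ = 39.505 × 2.20 μs = 86.911 μs
d = βc·γτ₀ = 0.99968 × (2.998×10^8 m/s) × 8.6911×10^-5 s = 26.0 km

d ≈ 26.0 km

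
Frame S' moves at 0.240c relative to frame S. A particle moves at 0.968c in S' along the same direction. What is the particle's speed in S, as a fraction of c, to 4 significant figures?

Relativistic velocity addition: u = (u' + v)/(1 + u'v/c²)
= (0.968 + 0.240)/(1 + 0.968×0.240) = 1.208/1.23232 = 0.9803

u ≈ 0.9803c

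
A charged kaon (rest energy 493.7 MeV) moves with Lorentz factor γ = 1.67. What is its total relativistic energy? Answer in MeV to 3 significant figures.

E ≈ 824 MeV

γ = 1.67 (given)
E = γm₀c² = 1.67 × 493.7 MeV = 824 MeV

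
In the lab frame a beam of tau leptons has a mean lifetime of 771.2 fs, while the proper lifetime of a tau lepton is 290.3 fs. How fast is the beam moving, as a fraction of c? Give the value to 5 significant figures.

γ = Δt/τ₀ = 771.2/290.3 = 2.656562
β = √(1 − 1/γ²) = √(1 − 1/2.656562²) = 0.92645

β ≈ 0.92645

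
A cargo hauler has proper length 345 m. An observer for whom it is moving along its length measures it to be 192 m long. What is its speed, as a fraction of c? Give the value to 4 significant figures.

γ = L₀/L = 345/192 = 1.79688
β = √(1 − 1/γ²) = 0.8308

β ≈ 0.8308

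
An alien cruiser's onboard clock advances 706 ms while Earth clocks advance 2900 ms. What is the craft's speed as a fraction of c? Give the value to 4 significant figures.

β ≈ 0.9699

γ = Δt/τ₀ = 2900/706 = 4.10765
β = √(1 − 1/γ²) = √(1 − 1/4.10765²) = 0.9699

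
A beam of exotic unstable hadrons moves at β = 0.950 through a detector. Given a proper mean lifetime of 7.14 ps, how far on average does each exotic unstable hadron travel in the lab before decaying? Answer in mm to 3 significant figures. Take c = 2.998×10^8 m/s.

γ = 1/√(1 − 0.950²) = 3.2026
Dilated lifetime: Δt = γτ₀ = 3.2026 × 7.14 ps = 22.866 ps
d = vΔt = 0.950c × 22.866 ps = 2.8481×10^8 m/s × 2.2866×10^-11 s = 6.51 mm

d ≈ 6.51 mm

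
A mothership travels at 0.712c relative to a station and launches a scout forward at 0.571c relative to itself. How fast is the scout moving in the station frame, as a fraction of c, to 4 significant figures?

Compose boost 2: (0.571 + 0.712)/(1 + 0.571×0.712) = 1.283/1.40655 = 0.9122

u ≈ 0.9122c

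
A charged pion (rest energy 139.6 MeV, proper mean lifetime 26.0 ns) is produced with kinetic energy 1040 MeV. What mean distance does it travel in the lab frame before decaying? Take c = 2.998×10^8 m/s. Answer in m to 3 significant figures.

d ≈ 65.4 m

γ = 1 + K/(m₀c²) = 1 + 1040/139.6 = 8.4499
β = √(1 − 1/γ²) = 0.99297
Dilated lifetime: γτ₀ = 8.4499 × 26.0 ns = 219.70 ns
d = βc·γτ₀ = 0.99297 × (2.998×10^8 m/s) × 2.1970×10^-7 s = 65.4 m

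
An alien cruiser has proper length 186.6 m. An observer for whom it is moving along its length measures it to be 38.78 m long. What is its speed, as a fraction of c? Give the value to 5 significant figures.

γ = L₀/L = 186.6/38.78 = 4.811759
β = √(1 − 1/γ²) = 0.97817

β ≈ 0.97817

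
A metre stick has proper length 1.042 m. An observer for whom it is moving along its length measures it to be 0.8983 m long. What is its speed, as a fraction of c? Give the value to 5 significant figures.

β ≈ 0.50675

γ = L₀/L = 1.042/0.8983 = 1.159969
β = √(1 − 1/γ²) = 0.50675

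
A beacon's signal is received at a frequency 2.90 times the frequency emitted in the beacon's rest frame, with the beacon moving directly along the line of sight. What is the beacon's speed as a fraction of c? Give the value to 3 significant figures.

f_obs/f_src = √((1+β)/(1−β)) = 2.90  ⇒  (1+β)/(1−β) = 8.4100
β = |1 − D²|/(1 + D²) = |1 − 8.4100|/(1 + 8.4100) = 0.787

β ≈ 0.787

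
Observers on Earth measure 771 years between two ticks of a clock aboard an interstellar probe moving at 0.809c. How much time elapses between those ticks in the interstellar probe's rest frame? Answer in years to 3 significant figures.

τ₀ ≈ 453 years

γ = 1/√(1 − 0.809²) = 1.7012
Proper time: τ₀ = Δt/γ = 771/1.7012 = 453 years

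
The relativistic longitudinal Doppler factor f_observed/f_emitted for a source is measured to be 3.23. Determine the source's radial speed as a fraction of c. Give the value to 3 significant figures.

β ≈ 0.825

f_obs/f_src = √((1+β)/(1−β)) = 3.23  ⇒  (1+β)/(1−β) = 10.433
β = |1 − D²|/(1 + D²) = |1 − 10.433|/(1 + 10.433) = 0.825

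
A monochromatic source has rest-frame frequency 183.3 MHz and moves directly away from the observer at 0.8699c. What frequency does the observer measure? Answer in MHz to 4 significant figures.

f_obs ≈ 48.35 MHz

Relativistic Doppler: f_obs = f_src √((1−β)/(1+β))
= 183.3 × √(0.130100/1.86990) = 183.3 × 0.263772 = 48.35 MHz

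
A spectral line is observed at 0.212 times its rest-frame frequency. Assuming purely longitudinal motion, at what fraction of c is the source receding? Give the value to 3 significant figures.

β ≈ 0.914

f_obs/f_src = √((1−β)/(1+β)) = 0.212  ⇒  (1−β)/(1+β) = 0.044944
β = |1 − D²|/(1 + D²) = |1 − 0.044944|/(1 + 0.044944) = 0.914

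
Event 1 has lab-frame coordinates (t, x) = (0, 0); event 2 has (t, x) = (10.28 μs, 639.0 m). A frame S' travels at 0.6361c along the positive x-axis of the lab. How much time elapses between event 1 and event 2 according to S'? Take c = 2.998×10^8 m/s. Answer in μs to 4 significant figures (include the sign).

Δt' ≈ 11.57 μs

γ = 1/√(1 − 0.6361²) = 1.29600
Δt' = γ(Δt − vΔx/c²) = 1.29600 × (10.28 μs − 0.6361×639.0 m / (2.998×10^8 m/s))
= 1.29600 × (8.92420 μs) = 11.57 μs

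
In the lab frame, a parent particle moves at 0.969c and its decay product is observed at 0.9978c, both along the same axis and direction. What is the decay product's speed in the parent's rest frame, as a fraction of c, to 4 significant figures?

Inverse velocity addition: u' = (u − v)/(1 − uv/c²)
= (0.9978 − 0.969)/(1 − 0.9978×0.969) = 0.02880/0.0331318 = 0.8693

u' ≈ 0.8693c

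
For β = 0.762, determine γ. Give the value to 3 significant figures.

γ = 1/√(1 − β²) = 1/√(1 − 0.762²) = 1/√(0.41936) = 1.54

γ ≈ 1.54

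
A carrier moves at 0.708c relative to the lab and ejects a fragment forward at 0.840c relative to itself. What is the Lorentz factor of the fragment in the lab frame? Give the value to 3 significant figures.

γ ≈ 4.16

u_lab = (0.840 + 0.708)/(1 + 0.840×0.708) = 1.548/1.59472 = 0.970703
γ = 1/√(1 − 0.970703²) = 4.16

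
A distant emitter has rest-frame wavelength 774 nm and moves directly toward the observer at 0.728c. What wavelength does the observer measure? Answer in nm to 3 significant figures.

λ_obs ≈ 307 nm

Relativistic Doppler: λ_obs = λ_src √((1−β)/(1+β))
= 774 × √(0.27200/1.7280) = 774 × 0.39675 = 307 nm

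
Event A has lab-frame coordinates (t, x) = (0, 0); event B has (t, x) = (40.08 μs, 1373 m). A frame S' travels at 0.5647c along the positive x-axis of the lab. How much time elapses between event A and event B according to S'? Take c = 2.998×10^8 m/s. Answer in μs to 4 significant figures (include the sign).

γ = 1/√(1 − 0.5647²) = 1.21169
Δt' = γ(Δt − vΔx/c²) = 1.21169 × (40.08 μs − 0.5647×1373 m / (2.998×10^8 m/s))
= 1.21169 × (37.4938 μs) = 45.43 μs

Δt' ≈ 45.43 μs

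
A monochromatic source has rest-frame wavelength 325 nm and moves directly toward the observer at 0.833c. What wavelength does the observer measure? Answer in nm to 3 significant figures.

λ_obs ≈ 98.1 nm

Relativistic Doppler: λ_obs = λ_src √((1−β)/(1+β))
= 325 × √(0.16700/1.8330) = 325 × 0.30184 = 98.1 nm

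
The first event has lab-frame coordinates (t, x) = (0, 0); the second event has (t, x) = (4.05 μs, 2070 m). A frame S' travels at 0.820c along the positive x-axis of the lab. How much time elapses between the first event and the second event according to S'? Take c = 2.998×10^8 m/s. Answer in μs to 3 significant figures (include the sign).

Δt' ≈ -2.82 μs

γ = 1/√(1 − 0.820²) = 1.7471
Δt' = γ(Δt − vΔx/c²) = 1.7471 × (4.05 μs − 0.820×2070 m / (2.998×10^8 m/s))
= 1.7471 × (-1.6118 μs) = -2.82 μs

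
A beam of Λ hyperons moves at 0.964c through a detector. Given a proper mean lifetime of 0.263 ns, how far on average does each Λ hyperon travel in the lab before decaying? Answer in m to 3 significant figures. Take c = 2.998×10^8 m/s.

d ≈ 0.286 m

γ = 1/√(1 − 0.964²) = 3.7608
Dilated lifetime: Δt = γτ₀ = 3.7608 × 0.263 ns = 0.98909 ns
d = vΔt = 0.964c × 0.98909 ns = 2.8901×10^8 m/s × 9.8909×10^-10 s = 0.286 m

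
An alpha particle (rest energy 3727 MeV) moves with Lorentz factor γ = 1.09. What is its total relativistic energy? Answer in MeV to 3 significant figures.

γ = 1.09 (given)
E = γm₀c² = 1.09 × 3727 MeV = 4060 MeV

E ≈ 4060 MeV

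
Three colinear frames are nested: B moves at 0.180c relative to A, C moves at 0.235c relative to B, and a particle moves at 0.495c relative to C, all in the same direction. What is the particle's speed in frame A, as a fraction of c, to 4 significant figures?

u ≈ 0.7461c

Compose boost 2: (0.235 + 0.180)/(1 + 0.235×0.180) = 0.4150/1.04230 = 0.398158
Compose boost 3: (0.495 + 0.398158)/(1 + 0.495×0.398158) = 0.893158/1.19709 = 0.7461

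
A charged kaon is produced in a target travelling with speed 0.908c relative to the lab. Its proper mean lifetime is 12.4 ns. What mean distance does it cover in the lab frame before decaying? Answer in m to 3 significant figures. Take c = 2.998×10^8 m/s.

γ = 1/√(1 − 0.908²) = 2.3868
Dilated lifetime: Δt = γτ₀ = 2.3868 × 12.4 ns = 29.596 ns
d = vΔt = 0.908c × 29.596 ns = 2.7222×10^8 m/s × 2.9596×10^-8 s = 8.06 m

d ≈ 8.06 m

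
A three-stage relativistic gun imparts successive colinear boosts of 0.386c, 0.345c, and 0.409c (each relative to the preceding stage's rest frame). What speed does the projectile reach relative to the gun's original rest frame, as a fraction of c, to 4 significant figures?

Compose boost 2: (0.345 + 0.386)/(1 + 0.345×0.386) = 0.7310/1.13317 = 0.645093
Compose boost 3: (0.409 + 0.645093)/(1 + 0.409×0.645093) = 1.05409/1.26384 = 0.8340

u ≈ 0.8340c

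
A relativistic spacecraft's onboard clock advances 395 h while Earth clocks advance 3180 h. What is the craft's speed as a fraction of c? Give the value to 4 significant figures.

β ≈ 0.9923

γ = Δt/τ₀ = 3180/395 = 8.05063
β = √(1 − 1/γ²) = √(1 − 1/8.05063²) = 0.9923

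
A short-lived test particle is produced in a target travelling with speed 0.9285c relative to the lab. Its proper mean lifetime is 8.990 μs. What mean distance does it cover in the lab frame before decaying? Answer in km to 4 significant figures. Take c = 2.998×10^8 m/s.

γ = 1/√(1 − 0.9285²) = 2.69300
Dilated lifetime: Δt = γτ₀ = 2.69300 × 8.990 μs = 24.2101 μs
d = vΔt = 0.9285c × 24.2101 μs = 2.78364×10^8 m/s × 2.42101×10^-5 s = 6.739 km

d ≈ 6.739 km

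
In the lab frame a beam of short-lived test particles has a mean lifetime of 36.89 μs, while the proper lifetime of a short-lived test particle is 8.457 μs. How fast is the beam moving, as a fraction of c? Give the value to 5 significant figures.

γ = Δt/τ₀ = 36.89/8.457 = 4.362067
β = √(1 − 1/γ²) = √(1 − 1/4.362067²) = 0.97337

β ≈ 0.97337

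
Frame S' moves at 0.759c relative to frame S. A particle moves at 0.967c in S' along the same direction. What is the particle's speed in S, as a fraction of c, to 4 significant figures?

Relativistic velocity addition: u = (u' + v)/(1 + u'v/c²)
= (0.967 + 0.759)/(1 + 0.967×0.759) = 1.726/1.73395 = 0.9954

u ≈ 0.9954c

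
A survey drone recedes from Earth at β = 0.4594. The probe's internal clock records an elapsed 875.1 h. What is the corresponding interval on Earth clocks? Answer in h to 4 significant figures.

γ = 1/√(1 − 0.4594²) = 1.12584
Time dilation: Δt = γτ₀ = 1.12584 × 875.1 h = 985.2 h

Δt ≈ 985.2 h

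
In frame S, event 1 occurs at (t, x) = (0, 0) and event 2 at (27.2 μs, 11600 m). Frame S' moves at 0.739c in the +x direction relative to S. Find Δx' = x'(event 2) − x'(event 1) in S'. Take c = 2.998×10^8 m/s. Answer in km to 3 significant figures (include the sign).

Δx' ≈ 8.27 km

γ = 1/√(1 − 0.739²) = 1.4843
Δx' = γ(Δx − vΔt) = 1.4843 × (11600 m − 0.739×(2.998×10^8 m/s)×27.2×10^-6 s)
= 1.4843 × (5573.8 m) = 8.27 km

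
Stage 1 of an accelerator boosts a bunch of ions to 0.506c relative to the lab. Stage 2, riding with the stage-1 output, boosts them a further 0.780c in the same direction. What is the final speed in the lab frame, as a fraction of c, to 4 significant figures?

Compose boost 2: (0.780 + 0.506)/(1 + 0.780×0.506) = 1.286/1.39468 = 0.9221

u ≈ 0.9221c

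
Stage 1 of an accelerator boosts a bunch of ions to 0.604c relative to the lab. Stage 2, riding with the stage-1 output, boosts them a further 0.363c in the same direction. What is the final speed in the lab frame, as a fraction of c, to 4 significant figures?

Compose boost 2: (0.363 + 0.604)/(1 + 0.363×0.604) = 0.9670/1.21925 = 0.7931

u ≈ 0.7931c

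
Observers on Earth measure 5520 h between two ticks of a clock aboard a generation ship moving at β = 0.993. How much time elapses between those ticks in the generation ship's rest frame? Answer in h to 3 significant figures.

τ₀ ≈ 652 h

γ = 1/√(1 − 0.993²) = 8.4664
Proper time: τ₀ = Δt/γ = 5520/8.4664 = 652 h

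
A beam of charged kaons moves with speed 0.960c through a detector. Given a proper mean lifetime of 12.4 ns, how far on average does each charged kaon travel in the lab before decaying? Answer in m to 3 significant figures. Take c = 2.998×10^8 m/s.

d ≈ 12.7 m

γ = 1/√(1 − 0.960²) = 3.5714
Dilated lifetime: Δt = γτ₀ = 3.5714 × 12.4 ns = 44.286 ns
d = vΔt = 0.960c × 44.286 ns = 2.8781×10^8 m/s × 4.4286×10^-8 s = 12.7 m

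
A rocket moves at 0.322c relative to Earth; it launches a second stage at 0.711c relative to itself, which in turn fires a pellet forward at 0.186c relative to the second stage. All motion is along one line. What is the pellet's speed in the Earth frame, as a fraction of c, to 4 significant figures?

Compose boost 2: (0.711 + 0.322)/(1 + 0.711×0.322) = 1.033/1.22894 = 0.840560
Compose boost 3: (0.186 + 0.840560)/(1 + 0.186×0.840560) = 1.02656/1.15634 = 0.8878

u ≈ 0.8878c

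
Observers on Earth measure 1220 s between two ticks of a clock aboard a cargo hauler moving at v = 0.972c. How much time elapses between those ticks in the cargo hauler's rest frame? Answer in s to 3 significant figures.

τ₀ ≈ 287 s

γ = 1/√(1 − 0.972²) = 4.2557
Proper time: τ₀ = Δt/γ = 1220/4.2557 = 287 s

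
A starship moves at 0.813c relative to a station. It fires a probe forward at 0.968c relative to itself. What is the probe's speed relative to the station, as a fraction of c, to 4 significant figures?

u ≈ 0.9967c

Relativistic velocity addition: u = (u' + v)/(1 + u'v/c²)
= (0.968 + 0.813)/(1 + 0.968×0.813) = 1.781/1.78698 = 0.9967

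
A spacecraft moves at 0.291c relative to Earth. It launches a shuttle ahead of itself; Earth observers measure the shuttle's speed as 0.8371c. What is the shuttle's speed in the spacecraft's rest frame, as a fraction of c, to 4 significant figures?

Inverse velocity addition: u' = (u − v)/(1 − uv/c²)
= (0.8371 − 0.291)/(1 − 0.8371×0.291) = 0.5461/0.756404 = 0.7220

u' ≈ 0.7220c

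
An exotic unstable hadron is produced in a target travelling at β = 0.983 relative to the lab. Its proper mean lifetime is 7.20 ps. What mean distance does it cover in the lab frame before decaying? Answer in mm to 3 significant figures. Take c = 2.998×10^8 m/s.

γ = 1/√(1 − 0.983²) = 5.4465
Dilated lifetime: Δt = γτ₀ = 5.4465 × 7.20 ps = 39.214 ps
d = vΔt = 0.983c × 39.214 ps = 2.9470×10^8 m/s × 3.9214×10^-11 s = 11.6 mm

d ≈ 11.6 mm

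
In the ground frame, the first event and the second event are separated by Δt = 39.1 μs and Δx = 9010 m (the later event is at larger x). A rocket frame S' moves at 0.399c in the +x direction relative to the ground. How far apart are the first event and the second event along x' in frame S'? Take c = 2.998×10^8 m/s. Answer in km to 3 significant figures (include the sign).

γ = 1/√(1 − 0.399²) = 1.0906
Δx' = γ(Δx − vΔt) = 1.0906 × (9010 m − 0.399×(2.998×10^8 m/s)×39.1×10^-6 s)
= 1.0906 × (4332.9 m) = 4.73 km

Δx' ≈ 4.73 km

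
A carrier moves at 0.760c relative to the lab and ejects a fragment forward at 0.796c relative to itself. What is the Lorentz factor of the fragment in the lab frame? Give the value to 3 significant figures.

γ ≈ 4.08

u_lab = (0.796 + 0.760)/(1 + 0.796×0.760) = 1.556/1.60496 = 0.969495
γ = 1/√(1 − 0.969495²) = 4.08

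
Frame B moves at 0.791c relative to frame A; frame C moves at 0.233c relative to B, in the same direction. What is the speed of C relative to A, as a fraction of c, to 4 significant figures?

Compose boost 2: (0.233 + 0.791)/(1 + 0.233×0.791) = 1.024/1.18430 = 0.8646

u ≈ 0.8646c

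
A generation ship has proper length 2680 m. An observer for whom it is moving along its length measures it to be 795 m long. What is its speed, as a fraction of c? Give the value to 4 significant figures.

γ = L₀/L = 2680/795 = 3.37107
β = √(1 − 1/γ²) = 0.9550

β ≈ 0.9550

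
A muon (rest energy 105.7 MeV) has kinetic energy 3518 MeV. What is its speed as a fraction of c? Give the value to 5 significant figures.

γ = 1 + K/(m₀c²) = 1 + 3518/105.7 = 34.28288
β = √(1 − 1/γ²) = 0.99957

β ≈ 0.99957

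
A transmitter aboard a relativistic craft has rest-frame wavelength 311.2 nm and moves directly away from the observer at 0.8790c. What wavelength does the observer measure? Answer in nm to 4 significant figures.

λ_obs ≈ 1226 nm

Relativistic Doppler: λ_obs = λ_src √((1+β)/(1−β))
= 311.2 × √(1.87900/0.121000) = 311.2 × 3.94068 = 1226 nm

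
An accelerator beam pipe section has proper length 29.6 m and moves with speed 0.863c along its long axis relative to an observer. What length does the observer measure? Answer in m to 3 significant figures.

γ = 1/√(1 − 0.863²) = 1.9794
Length contraction: L = L₀/γ = 29.6/1.9794 = 15.0 m

L ≈ 15.0 m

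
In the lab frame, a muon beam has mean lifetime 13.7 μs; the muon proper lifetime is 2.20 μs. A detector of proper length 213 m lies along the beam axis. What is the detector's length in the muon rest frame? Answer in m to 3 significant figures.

L ≈ 34.2 m

Time dilation ⇒ γ = Δt/τ₀ = 13.7/2.20 = 6.2273
Length contraction: L = L₀/γ = 213/6.2273 = 34.2 m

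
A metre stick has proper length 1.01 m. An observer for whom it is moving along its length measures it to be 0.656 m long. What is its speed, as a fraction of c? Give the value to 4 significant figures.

β ≈ 0.7604

γ = L₀/L = 1.01/0.656 = 1.53963
β = √(1 − 1/γ²) = 0.7604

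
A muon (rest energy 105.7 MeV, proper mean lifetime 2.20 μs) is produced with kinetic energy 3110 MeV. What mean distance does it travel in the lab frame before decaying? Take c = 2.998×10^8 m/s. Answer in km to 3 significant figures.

γ = 1 + K/(m₀c²) = 1 + 3110/105.7 = 30.423
β = √(1 − 1/γ²) = 0.99946
Dilated lifetime: γτ₀ = 30.423 × 2.20 μs = 66.930 μs
d = βc·γτ₀ = 0.99946 × (2.998×10^8 m/s) × 6.6930×10^-5 s = 20.1 km

d ≈ 20.1 km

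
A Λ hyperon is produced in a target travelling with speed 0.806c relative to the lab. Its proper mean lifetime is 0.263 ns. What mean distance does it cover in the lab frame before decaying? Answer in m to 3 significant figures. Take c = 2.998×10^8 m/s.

d ≈ 0.107 m

γ = 1/√(1 − 0.806²) = 1.6894
Dilated lifetime: Δt = γτ₀ = 1.6894 × 0.263 ns = 0.44432 ns
d = vΔt = 0.806c × 0.44432 ns = 2.4164×10^8 m/s × 4.4432×10^-10 s = 0.107 m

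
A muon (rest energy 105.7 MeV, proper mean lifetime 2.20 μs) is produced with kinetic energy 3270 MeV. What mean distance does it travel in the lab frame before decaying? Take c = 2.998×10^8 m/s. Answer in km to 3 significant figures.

d ≈ 21.1 km

γ = 1 + K/(m₀c²) = 1 + 3270/105.7 = 31.937
β = √(1 − 1/γ²) = 0.99951
Dilated lifetime: γτ₀ = 31.937 × 2.20 μs = 70.261 μs
d = βc·γτ₀ = 0.99951 × (2.998×10^8 m/s) × 7.0261×10^-5 s = 21.1 km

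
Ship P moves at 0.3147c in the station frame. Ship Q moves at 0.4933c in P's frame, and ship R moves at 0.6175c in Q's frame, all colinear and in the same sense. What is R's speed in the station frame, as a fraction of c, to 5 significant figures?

Compose boost 2: (0.4933 + 0.3147)/(1 + 0.4933×0.3147) = 0.80800/1.155242 = 0.6994209
Compose boost 3: (0.6175 + 0.6994209)/(1 + 0.6175×0.6994209) = 1.316921/1.431892 = 0.91971

u ≈ 0.91971c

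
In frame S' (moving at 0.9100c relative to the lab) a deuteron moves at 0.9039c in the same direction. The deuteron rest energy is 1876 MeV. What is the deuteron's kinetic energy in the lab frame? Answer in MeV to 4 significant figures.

u_lab = (0.9039 + 0.9100)/(1 + 0.9039×0.9100) = 0.9952544
γ = 1/√(1 − 0.9952544²) = 10.2768
K = (γ − 1)m₀c² = (10.2768 − 1) × 1876 = 9.27679 × 1876 = 17400 MeV

K ≈ 17400 MeV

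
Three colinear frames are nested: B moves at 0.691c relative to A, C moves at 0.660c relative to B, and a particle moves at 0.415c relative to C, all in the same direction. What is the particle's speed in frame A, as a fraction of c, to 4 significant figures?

u ≈ 0.9695c

Compose boost 2: (0.660 + 0.691)/(1 + 0.660×0.691) = 1.351/1.45606 = 0.927846
Compose boost 3: (0.415 + 0.927846)/(1 + 0.415×0.927846) = 1.34285/1.38506 = 0.9695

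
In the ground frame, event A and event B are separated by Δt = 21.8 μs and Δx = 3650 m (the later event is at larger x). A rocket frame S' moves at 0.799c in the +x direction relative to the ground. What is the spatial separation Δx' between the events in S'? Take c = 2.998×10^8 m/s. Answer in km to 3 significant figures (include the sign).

γ = 1/√(1 − 0.799²) = 1.6630
Δx' = γ(Δx − vΔt) = 1.6630 × (3650 m − 0.799×(2.998×10^8 m/s)×21.8×10^-6 s)
= 1.6630 × (-1572.0 m) = -2.61 km

Δx' ≈ -2.61 km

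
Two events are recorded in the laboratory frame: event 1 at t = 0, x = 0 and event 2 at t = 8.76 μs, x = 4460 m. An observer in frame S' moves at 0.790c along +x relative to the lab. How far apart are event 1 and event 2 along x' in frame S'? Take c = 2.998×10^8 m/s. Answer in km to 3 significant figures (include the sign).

Δx' ≈ 3.89 km

γ = 1/√(1 − 0.790²) = 1.6310
Δx' = γ(Δx − vΔt) = 1.6310 × (4460 m − 0.790×(2.998×10^8 m/s)×8.76×10^-6 s)
= 1.6310 × (2385.3 m) = 3.89 km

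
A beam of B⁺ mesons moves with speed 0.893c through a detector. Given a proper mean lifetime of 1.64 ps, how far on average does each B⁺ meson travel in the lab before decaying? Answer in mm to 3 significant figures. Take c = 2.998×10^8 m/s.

d ≈ 0.976 mm

γ = 1/√(1 − 0.893²) = 2.2219
Dilated lifetime: Δt = γτ₀ = 2.2219 × 1.64 ps = 3.6440 ps
d = vΔt = 0.893c × 3.6440 ps = 2.6772×10^8 m/s × 3.6440×10^-12 s = 0.976 mm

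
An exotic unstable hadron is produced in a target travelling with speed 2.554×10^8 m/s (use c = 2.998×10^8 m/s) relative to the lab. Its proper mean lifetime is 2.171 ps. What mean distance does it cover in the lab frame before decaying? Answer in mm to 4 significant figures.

d ≈ 1.059 mm

β = v/c = 2.554×10^8 / 2.998×10^8 = 0.851901
γ = 1/√(1 − 0.851901²) = 1.90948
Dilated lifetime: Δt = γτ₀ = 1.90948 × 2.171 ps = 4.14548 ps
d = vΔt = 0.851901c × 4.14548 ps = 2.55400×10^8 m/s × 4.14548×10^-12 s = 1.059 mm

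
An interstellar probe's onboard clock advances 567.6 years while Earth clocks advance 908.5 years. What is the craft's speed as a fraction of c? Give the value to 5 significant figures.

γ = Δt/τ₀ = 908.5/567.6 = 1.600599
β = √(1 − 1/γ²) = √(1 − 1/1.600599²) = 0.78081

β ≈ 0.78081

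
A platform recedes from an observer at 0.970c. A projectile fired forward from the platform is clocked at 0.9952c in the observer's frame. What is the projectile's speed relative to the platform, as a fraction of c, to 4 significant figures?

u' ≈ 0.7271c

Inverse velocity addition: u' = (u − v)/(1 − uv/c²)
= (0.9952 − 0.970)/(1 − 0.9952×0.970) = 0.02520/0.0346560 = 0.7271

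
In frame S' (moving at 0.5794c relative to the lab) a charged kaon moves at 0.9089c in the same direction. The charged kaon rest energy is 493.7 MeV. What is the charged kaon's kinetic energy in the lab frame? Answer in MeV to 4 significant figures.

u_lab = (0.9089 + 0.5794)/(1 + 0.9089×0.5794) = 0.9749009
γ = 1/√(1 − 0.9749009²) = 4.49157
K = (γ − 1)m₀c² = (4.49157 − 1) × 493.7 = 3.49157 × 493.7 = 1724 MeV

K ≈ 1724 MeV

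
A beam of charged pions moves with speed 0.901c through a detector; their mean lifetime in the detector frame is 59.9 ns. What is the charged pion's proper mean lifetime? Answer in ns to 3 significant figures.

γ = 1/√(1 − 0.901²) = 2.3051
Proper time: τ₀ = Δt/γ = 59.9/2.3051 = 26.0 ns

τ₀ ≈ 26.0 ns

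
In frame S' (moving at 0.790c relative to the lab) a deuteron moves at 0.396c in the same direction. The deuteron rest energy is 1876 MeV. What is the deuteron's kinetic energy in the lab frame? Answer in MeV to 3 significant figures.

K ≈ 2500 MeV

u_lab = (0.396 + 0.790)/(1 + 0.396×0.790) = 0.903385
γ = 1/√(1 − 0.903385²) = 2.3319
K = (γ − 1)m₀c² = (2.3319 − 1) × 1876 = 1.3319 × 1876 = 2500 MeV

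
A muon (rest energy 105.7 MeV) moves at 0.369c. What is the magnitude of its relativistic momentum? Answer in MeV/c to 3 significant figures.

p ≈ 42.0 MeV/c

γ = 1/√(1 − 0.369²) = 1.0759
p = γβm₀c = 1.0759 × 0.369 × 105.7 MeV/c = 42.0 MeV/c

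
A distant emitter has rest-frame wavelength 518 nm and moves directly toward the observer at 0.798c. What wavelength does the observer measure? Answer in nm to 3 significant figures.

Relativistic Doppler: λ_obs = λ_src √((1−β)/(1+β))
= 518 × √(0.20200/1.7980) = 518 × 0.33518 = 174 nm

λ_obs ≈ 174 nm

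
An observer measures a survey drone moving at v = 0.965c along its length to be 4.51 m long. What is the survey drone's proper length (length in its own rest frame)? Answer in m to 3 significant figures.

L₀ ≈ 17.2 m

γ = 1/√(1 − 0.965²) = 3.8132
L₀ = γL = 3.8132 × 4.51 = 17.2 m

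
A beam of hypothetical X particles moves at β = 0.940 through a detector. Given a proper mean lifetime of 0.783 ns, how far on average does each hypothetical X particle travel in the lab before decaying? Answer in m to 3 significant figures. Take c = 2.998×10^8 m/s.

γ = 1/√(1 − 0.940²) = 2.9311
Dilated lifetime: Δt = γτ₀ = 2.9311 × 0.783 ns = 2.2950 ns
d = vΔt = 0.940c × 2.2950 ns = 2.8181×10^8 m/s × 2.2950×10^-9 s = 0.647 m

d ≈ 0.647 m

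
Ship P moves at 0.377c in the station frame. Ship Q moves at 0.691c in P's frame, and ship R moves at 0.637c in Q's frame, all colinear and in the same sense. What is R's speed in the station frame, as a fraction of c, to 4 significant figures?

Compose boost 2: (0.691 + 0.377)/(1 + 0.691×0.377) = 1.068/1.26051 = 0.847278
Compose boost 3: (0.637 + 0.847278)/(1 + 0.637×0.847278) = 1.48428/1.53972 = 0.9640

u ≈ 0.9640c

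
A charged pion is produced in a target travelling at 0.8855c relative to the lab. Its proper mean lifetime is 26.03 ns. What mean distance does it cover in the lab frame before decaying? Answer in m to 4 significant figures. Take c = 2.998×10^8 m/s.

γ = 1/√(1 − 0.8855²) = 2.15221
Dilated lifetime: Δt = γτ₀ = 2.15221 × 26.03 ns = 56.0219 ns
d = vΔt = 0.8855c × 56.0219 ns = 2.65473×10^8 m/s × 5.60219×10^-8 s = 14.87 m

d ≈ 14.87 m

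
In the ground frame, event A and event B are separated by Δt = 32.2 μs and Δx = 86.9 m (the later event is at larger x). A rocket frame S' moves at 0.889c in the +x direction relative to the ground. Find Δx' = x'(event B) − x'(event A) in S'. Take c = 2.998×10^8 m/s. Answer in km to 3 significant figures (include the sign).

Δx' ≈ -18.6 km

γ = 1/√(1 − 0.889²) = 2.1838
Δx' = γ(Δx − vΔt) = 2.1838 × (86.9 m − 0.889×(2.998×10^8 m/s)×32.2×10^-6 s)
= 2.1838 × (-8495.1 m) = -18.6 km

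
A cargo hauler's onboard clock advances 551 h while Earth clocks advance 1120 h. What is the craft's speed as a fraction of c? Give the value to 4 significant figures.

β ≈ 0.8706

γ = Δt/τ₀ = 1120/551 = 2.03267
β = √(1 − 1/γ²) = √(1 − 1/2.03267²) = 0.8706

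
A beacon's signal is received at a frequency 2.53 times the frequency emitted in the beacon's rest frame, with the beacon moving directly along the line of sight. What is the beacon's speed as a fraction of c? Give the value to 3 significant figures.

β ≈ 0.730

f_obs/f_src = √((1+β)/(1−β)) = 2.53  ⇒  (1+β)/(1−β) = 6.4009
β = |1 − D²|/(1 + D²) = |1 − 6.4009|/(1 + 6.4009) = 0.730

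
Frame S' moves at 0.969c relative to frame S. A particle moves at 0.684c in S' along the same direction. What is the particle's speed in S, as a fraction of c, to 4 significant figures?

u ≈ 0.9941c

Relativistic velocity addition: u = (u' + v)/(1 + u'v/c²)
= (0.684 + 0.969)/(1 + 0.684×0.969) = 1.653/1.66280 = 0.9941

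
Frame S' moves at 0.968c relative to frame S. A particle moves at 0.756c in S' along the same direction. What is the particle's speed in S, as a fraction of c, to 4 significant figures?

Relativistic velocity addition: u = (u' + v)/(1 + u'v/c²)
= (0.756 + 0.968)/(1 + 0.756×0.968) = 1.724/1.73181 = 0.9955

u ≈ 0.9955c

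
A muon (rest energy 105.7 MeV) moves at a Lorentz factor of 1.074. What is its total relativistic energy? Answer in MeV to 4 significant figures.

E ≈ 113.5 MeV

γ = 1.074 (given)
E = γm₀c² = 1.074 × 105.7 MeV = 113.5 MeV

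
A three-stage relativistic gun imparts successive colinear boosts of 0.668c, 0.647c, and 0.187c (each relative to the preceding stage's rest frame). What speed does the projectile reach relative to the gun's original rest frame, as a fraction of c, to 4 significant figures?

Compose boost 2: (0.647 + 0.668)/(1 + 0.647×0.668) = 1.315/1.43220 = 0.918170
Compose boost 3: (0.187 + 0.918170)/(1 + 0.187×0.918170) = 1.10517/1.17170 = 0.9432

u ≈ 0.9432c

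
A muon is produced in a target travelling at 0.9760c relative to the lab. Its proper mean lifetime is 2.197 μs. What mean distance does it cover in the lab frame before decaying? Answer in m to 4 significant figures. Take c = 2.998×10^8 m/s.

d ≈ 2952 m

γ = 1/√(1 − 0.9760²) = 4.59199
Dilated lifetime: Δt = γτ₀ = 4.59199 × 2.197 μs = 10.0886 μs
d = vΔt = 0.9760c × 10.0886 μs = 2.92605×10^8 m/s × 1.00886×10^-5 s = 2952 m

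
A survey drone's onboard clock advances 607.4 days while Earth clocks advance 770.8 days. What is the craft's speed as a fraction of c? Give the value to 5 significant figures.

γ = Δt/τ₀ = 770.8/607.4 = 1.269015
β = √(1 − 1/γ²) = √(1 − 1/1.269015²) = 0.61566

β ≈ 0.61566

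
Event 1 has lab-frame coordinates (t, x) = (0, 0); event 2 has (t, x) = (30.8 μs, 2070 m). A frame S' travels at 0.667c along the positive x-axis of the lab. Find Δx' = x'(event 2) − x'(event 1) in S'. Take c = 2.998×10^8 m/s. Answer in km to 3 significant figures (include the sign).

γ = 1/√(1 − 0.667²) = 1.3422
Δx' = γ(Δx − vΔt) = 1.3422 × (2070 m − 0.667×(2.998×10^8 m/s)×30.8×10^-6 s)
= 1.3422 × (-4089.0 m) = -5.49 km

Δx' ≈ -5.49 km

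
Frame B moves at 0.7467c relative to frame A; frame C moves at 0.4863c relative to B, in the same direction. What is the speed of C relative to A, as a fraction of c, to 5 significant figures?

u ≈ 0.90454c

Compose boost 2: (0.4863 + 0.7467)/(1 + 0.4863×0.7467) = 1.2330/1.363120 = 0.90454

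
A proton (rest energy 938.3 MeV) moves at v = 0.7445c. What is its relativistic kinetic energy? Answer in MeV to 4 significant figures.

γ = 1/√(1 − 0.7445²) = 1.49785
K = (γ − 1)m₀c² = (1.49785 − 1) × 938.3 MeV = 0.497853 × 938.3 MeV = 467.1 MeV

K ≈ 467.1 MeV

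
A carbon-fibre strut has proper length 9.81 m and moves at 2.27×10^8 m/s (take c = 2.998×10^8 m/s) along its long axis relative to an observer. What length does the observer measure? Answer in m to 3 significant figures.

β = v/c = 2.27×10^8 / 2.998×10^8 = 0.75717
γ = 1/√(1 − 0.75717²) = 1.5309
Length contraction: L = L₀/γ = 9.81/1.5309 = 6.41 m

L ≈ 6.41 m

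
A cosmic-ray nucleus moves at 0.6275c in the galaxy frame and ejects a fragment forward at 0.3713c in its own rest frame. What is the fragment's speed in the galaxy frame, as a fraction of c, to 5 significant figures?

u ≈ 0.81006c

Compose boost 2: (0.3713 + 0.6275)/(1 + 0.3713×0.6275) = 0.99880/1.232991 = 0.81006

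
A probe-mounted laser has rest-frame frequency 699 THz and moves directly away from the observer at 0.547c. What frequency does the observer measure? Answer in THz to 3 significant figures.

Relativistic Doppler: f_obs = f_src √((1−β)/(1+β))
= 699 × √(0.45300/1.5470) = 699 × 0.54113 = 378 THz

f_obs ≈ 378 THz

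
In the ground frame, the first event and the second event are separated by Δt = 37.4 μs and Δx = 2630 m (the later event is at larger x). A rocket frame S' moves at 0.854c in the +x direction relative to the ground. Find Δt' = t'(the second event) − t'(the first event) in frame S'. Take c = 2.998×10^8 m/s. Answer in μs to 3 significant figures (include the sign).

Δt' ≈ 57.5 μs

γ = 1/√(1 − 0.854²) = 1.9221
Δt' = γ(Δt − vΔx/c²) = 1.9221 × (37.4 μs − 0.854×2630 m / (2.998×10^8 m/s))
= 1.9221 × (29.908 μs) = 57.5 μs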